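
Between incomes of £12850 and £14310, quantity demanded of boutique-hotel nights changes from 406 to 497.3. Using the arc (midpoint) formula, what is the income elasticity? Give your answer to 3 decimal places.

ΔQ = 497.3 − 406 = 91.3; midpoint Q̄ = (406 + 497.3)/2 = 451.65.
ΔI = 14310 − 12850 = 1460; midpoint Ī = (12850 + 14310)/2 = 13580.
η = (ΔQ/Q̄) ÷ (ΔI/Ī) = (91.3/451.65) ÷ (1460/13580) = 1.880.

1.880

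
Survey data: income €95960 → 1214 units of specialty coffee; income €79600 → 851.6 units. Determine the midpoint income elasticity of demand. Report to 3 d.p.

ΔQ = 851.6 − 1214 = -362.4; midpoint Q̄ = (1214 + 851.6)/2 = 1032.8.
ΔI = 79600 − 95960 = -16360; midpoint Ī = (95960 + 79600)/2 = 87780.
η = (ΔQ/Q̄) ÷ (ΔI/Ī) = (-362.4/1032.8) ÷ (-16360/87780) = 1.883.

1.883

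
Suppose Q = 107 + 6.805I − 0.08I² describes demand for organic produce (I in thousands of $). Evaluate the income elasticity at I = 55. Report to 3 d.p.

At I = 55: Q = 239.2750.
dQ/dI = 6.805 − 0.16I = -1.99500.
η = (dQ/dI)·(I/Q) = -1.99500 × (55/239.2750) = -0.459.

-0.459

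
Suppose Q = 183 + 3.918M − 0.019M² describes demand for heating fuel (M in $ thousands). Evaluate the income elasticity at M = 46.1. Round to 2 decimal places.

At M = 46.1: Q = 323.2408.
dQ/dM = 3.918 − 0.038M = 2.16620.
η = (dQ/dM)·(M/Q) = 2.16620 × (46.1/323.2408) = 0.31.

0.31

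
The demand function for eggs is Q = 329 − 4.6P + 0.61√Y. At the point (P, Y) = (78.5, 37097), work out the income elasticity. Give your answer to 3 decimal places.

At P = 78.5, Y = 37097: Q = 85.390.
Holding P constant, ∂Q/∂Y = 0.61/(2√Y) = 0.00158355.
η_Y = (∂Q/∂Y)·(Y/Q) = 0.00158355 × (37097/85.390) = 0.688.

0.688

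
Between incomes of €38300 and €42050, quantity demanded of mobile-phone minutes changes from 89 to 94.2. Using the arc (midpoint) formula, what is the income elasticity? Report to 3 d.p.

ΔQ = 94.2 − 89 = 5.2; midpoint Q̄ = (89 + 94.2)/2 = 91.6.
ΔI = 42050 − 38300 = 3750; midpoint Ī = (38300 + 42050)/2 = 40175.
η = (ΔQ/Q̄) ÷ (ΔI/Ī) = (5.2/91.6) ÷ (3750/40175) = 0.608.

0.608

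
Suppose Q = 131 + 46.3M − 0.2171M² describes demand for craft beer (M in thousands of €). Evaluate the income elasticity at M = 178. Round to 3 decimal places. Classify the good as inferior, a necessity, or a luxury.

-3.692 (inferior good)

At M = 178: Q = 1493.8036.
dQ/dM = 46.3 − 0.4342M = -30.98760.
η = (dQ/dM)·(M/Q) = -30.98760 × (178/1493.8036) = -3.692.
η < 0 ⇒ inferior good.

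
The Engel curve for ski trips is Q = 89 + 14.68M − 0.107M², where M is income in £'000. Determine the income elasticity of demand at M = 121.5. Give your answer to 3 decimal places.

At M = 121.5: Q = 293.0592.
dQ/dM = 14.68 − 0.214M = -11.32100.
η = (dQ/dM)·(M/Q) = -11.32100 × (121.5/293.0592) = -4.694.

-4.694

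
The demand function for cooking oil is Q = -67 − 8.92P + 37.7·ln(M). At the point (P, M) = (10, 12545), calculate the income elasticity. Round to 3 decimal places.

At P = 10, M = 12545: Q = 199.578.
Holding P constant, ∂Q/∂M = 37.7/M = 0.00300518.
η_M = (∂Q/∂M)·(M/Q) = 0.00300518 × (12545/199.578) = 0.189.

0.189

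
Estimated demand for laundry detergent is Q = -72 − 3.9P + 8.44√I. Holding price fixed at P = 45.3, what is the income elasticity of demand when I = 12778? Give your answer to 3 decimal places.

0.676

At P = 45.3, I = 12778: Q = 705.386.
Holding P constant, ∂Q/∂I = 8.44/(2√I) = 0.037332.
η_I = (∂Q/∂I)·(I/Q) = 0.037332 × (12778/705.386) = 0.676.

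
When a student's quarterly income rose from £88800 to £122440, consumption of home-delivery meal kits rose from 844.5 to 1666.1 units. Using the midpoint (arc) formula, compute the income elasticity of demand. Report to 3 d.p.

ΔQ = 1666.1 − 844.5 = 821.6; midpoint Q̄ = (844.5 + 1666.1)/2 = 1255.3.
ΔI = 122440 − 88800 = 33640; midpoint Ī = (88800 + 122440)/2 = 105620.
η = (ΔQ/Q̄) ÷ (ΔI/Ī) = (821.6/1255.3) ÷ (33640/105620) = 2.055.

2.055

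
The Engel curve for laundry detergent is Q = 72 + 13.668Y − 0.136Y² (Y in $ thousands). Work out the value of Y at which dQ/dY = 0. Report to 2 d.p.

dQ/dY = 13.668 − 0.272Y.
The good is inferior where dQ/dY < 0. Setting dQ/dY = 0 gives Y = 13.668 / 0.272 = 50.25.

50.25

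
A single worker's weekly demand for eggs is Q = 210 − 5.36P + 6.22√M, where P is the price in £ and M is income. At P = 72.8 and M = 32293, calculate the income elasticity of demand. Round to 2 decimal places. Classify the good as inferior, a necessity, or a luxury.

At P = 72.8, M = 32293: Q = 937.542.
Holding P constant, ∂Q/∂M = 6.22/(2√M) = 0.0173064.
η_M = (∂Q/∂M)·(M/Q) = 0.0173064 × (32293/937.542) = 0.60.
Since 0 < η < 1, this is a necessity.

0.60 (necessity)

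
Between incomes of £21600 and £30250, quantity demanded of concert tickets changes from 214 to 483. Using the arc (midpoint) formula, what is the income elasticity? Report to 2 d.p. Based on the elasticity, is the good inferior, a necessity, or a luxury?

ΔQ = 483 − 214 = 269; midpoint Q̄ = (214 + 483)/2 = 348.5.
ΔI = 30250 − 21600 = 8650; midpoint Ī = (21600 + 30250)/2 = 25925.
η = (ΔQ/Q̄) ÷ (ΔI/Ī) = (269/348.5) ÷ (8650/25925) = 2.31.
η > 1 ⇒ luxury.

2.31 (luxury)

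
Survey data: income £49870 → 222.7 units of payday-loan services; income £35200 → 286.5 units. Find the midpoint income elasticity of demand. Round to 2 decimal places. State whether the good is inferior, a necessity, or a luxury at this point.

-0.73 (inferior good)

ΔQ = 286.5 − 222.7 = 63.8; midpoint Q̄ = (222.7 + 286.5)/2 = 254.6.
ΔI = 35200 − 49870 = -14670; midpoint Ī = (49870 + 35200)/2 = 42535.
η = (ΔQ/Q̄) ÷ (ΔI/Ī) = (63.8/254.6) ÷ (-14670/42535) = -0.73.
η < 0 ⇒ inferior good.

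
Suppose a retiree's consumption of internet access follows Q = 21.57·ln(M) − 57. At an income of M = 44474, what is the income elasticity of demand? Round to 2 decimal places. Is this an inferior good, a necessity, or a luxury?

0.12 (necessity)

At M = 44474: Q = 173.856.
dQ/dM = 21.57/M = 0.000485002 at this income.
η = (dQ/dM)·(M/Q) = 0.000485002 × (44474/173.856) = 0.12.
Since 0 < η < 1, the good is a necessity.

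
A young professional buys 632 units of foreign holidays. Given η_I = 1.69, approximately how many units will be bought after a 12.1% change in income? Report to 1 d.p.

761.2

%ΔQ ≈ η × %ΔI = 1.69 × 12.1% = 20.449%.
New Q ≈ 632 × (1 + 0.20449) = 761.2.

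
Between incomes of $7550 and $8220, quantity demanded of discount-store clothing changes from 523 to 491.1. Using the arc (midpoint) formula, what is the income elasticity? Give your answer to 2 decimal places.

-0.74

ΔQ = 491.1 − 523 = -31.9; midpoint Q̄ = (523 + 491.1)/2 = 507.05.
ΔI = 8220 − 7550 = 670; midpoint Ī = (7550 + 8220)/2 = 7885.
η = (ΔQ/Q̄) ÷ (ΔI/Ī) = (-31.9/507.05) ÷ (670/7885) = -0.74.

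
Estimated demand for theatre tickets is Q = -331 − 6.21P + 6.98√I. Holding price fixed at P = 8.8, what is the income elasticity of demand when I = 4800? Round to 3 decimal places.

2.469

At P = 8.8, I = 4800: Q = 97.941.
Holding P constant, ∂Q/∂I = 6.98/(2√I) = 0.0503738.
η_I = (∂Q/∂I)·(I/Q) = 0.0503738 × (4800/97.941) = 2.469.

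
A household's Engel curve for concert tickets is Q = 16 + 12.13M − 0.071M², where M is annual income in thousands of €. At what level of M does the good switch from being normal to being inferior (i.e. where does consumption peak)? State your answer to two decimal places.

85.42

dQ/dM = 12.13 − 0.142M.
The good is inferior where dQ/dM < 0. Setting dQ/dM = 0 gives M = 12.13 / 0.142 = 85.42.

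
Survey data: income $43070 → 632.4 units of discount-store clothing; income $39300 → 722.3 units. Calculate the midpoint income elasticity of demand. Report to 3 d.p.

-1.450

ΔQ = 722.3 − 632.4 = 89.9; midpoint Q̄ = (632.4 + 722.3)/2 = 677.35.
ΔI = 39300 − 43070 = -3770; midpoint Ī = (43070 + 39300)/2 = 41185.
η = (ΔQ/Q̄) ÷ (ΔI/Ī) = (89.9/677.35) ÷ (-3770/41185) = -1.450.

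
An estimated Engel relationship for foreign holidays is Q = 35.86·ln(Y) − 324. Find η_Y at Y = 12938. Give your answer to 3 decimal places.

At Y = 12938: Q = 15.520.
dQ/dY = 35.86/Y = 0.00277168 at this income.
η = (dQ/dY)·(Y/Q) = 0.00277168 × (12938/15.520) = 2.311.

2.311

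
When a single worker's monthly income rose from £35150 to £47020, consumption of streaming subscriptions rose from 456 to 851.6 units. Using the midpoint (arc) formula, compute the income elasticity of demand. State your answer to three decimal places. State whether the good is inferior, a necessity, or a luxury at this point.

ΔQ = 851.6 − 456 = 395.6; midpoint Q̄ = (456 + 851.6)/2 = 653.8.
ΔI = 47020 − 35150 = 11870; midpoint Ī = (35150 + 47020)/2 = 41085.
η = (ΔQ/Q̄) ÷ (ΔI/Ī) = (395.6/653.8) ÷ (11870/41085) = 2.094.
η > 1 ⇒ luxury.

2.094 (luxury)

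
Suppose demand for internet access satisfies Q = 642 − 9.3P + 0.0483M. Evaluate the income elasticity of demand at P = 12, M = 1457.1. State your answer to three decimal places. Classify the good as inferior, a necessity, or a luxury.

0.117 (necessity)

At P = 12, M = 1457.1: Q = 600.778.
Holding P constant, ∂Q/∂M = 0.0483.
η_M = (∂Q/∂M)·(M/Q) = 0.0483 × (1457.1/600.778) = 0.117.
Since 0 < η < 1, this is a necessity.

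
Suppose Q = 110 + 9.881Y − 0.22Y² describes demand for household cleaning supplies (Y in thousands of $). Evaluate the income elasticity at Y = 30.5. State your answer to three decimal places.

-0.522

At Y = 30.5: Q = 206.7155.
dQ/dY = 9.881 − 0.44Y = -3.53900.
η = (dQ/dY)·(Y/Q) = -3.53900 × (30.5/206.7155) = -0.522.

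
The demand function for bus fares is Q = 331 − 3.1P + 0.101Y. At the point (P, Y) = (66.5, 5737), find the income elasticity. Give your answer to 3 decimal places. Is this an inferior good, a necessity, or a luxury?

0.823 (necessity)

At P = 66.5, Y = 5737: Q = 704.287.
Holding P constant, ∂Q/∂Y = 0.101.
η_Y = (∂Q/∂Y)·(Y/Q) = 0.101 × (5737/704.287) = 0.823.
Since 0 < η < 1, this is a necessity.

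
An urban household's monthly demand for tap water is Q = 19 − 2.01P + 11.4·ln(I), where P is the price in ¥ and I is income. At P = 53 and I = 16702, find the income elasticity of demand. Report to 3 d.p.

At P = 53, I = 16702: Q = 23.315.
Holding P constant, ∂Q/∂I = 11.4/I = 0.000682553.
η_I = (∂Q/∂I)·(I/Q) = 0.000682553 × (16702/23.315) = 0.489.

0.489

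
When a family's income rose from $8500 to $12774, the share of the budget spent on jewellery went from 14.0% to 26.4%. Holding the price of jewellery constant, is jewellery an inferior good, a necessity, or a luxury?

luxury

The budget share rises as income rises, so η > 1.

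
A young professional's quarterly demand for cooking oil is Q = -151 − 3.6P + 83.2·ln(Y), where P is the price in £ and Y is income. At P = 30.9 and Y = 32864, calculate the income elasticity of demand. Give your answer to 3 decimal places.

0.138

At P = 30.9, Y = 32864: Q = 603.051.
Holding P constant, ∂Q/∂Y = 83.2/Y = 0.00253165.
η_Y = (∂Q/∂Y)·(Y/Q) = 0.00253165 × (32864/603.051) = 0.138.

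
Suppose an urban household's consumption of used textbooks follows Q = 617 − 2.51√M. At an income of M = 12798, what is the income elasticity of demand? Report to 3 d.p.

At M = 12798: Q = 333.048.
dQ/dM = -2.51/(2√M) = -0.0110936 at this income.
η = (dQ/dM)·(M/Q) = -0.0110936 × (12798/333.048) = -0.426.

-0.426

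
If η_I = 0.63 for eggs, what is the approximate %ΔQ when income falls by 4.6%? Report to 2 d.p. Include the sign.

%ΔQ ≈ η × %ΔI = 0.63 × (-4.6%) = -2.90%.

-2.90%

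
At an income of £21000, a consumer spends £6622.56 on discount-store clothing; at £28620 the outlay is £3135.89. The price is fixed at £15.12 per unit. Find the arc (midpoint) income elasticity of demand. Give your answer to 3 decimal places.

-2.327

With a constant price, Q₁ = 6622.56/15.12 = 438.000 and Q₂ = 3135.89/15.12 = 207.400 (equivalently, work directly with expenditure since P cancels).
Midpoint %ΔQ = (3135.89 − 6622.56)/4879.23 = -0.71460; midpoint %ΔI = (28620 − 21000)/24810 = 0.30713.
η = -0.71460 / 0.30713 = -2.327.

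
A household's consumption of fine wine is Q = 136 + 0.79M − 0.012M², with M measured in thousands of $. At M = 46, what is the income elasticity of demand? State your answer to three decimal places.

-0.098

At M = 46: Q = 146.9480.
dQ/dM = 0.79 − 0.024M = -0.31400.
η = (dQ/dM)·(M/Q) = -0.31400 × (46/146.9480) = -0.098.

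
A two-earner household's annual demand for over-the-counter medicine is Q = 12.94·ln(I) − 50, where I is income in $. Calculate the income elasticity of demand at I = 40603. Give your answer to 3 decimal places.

At I = 40603: Q = 87.314.
dQ/dI = 12.94/I = 0.000318696 at this income.
η = (dQ/dI)·(I/Q) = 0.000318696 × (40603/87.314) = 0.148.

0.148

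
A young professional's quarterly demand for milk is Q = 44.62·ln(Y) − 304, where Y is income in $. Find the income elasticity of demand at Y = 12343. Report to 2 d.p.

0.38

At Y = 12343: Q = 116.358.
dQ/dY = 44.62/Y = 0.003615 at this income.
η = (dQ/dY)·(Y/Q) = 0.003615 × (12343/116.358) = 0.38.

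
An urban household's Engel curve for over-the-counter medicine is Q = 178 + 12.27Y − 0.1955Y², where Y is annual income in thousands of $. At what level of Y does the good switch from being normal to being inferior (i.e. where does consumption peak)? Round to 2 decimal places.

dQ/dY = 12.27 − 0.391Y.
The good is inferior where dQ/dY < 0. Setting dQ/dY = 0 gives Y = 12.27 / 0.391 = 31.38.

31.38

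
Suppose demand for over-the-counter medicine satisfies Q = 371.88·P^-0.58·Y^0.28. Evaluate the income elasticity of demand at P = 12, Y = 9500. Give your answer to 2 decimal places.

0.28

For a multiplicative demand Q = A·P^α·Y^β, the income elasticity is β everywhere.
Here β = 0.28, so η = 0.28.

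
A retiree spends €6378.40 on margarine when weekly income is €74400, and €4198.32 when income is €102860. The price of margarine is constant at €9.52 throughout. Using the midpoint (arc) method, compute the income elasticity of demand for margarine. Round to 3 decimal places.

With a constant price, Q₁ = 6378.40/9.52 = 670.000 and Q₂ = 4198.32/9.52 = 441.000 (equivalently, work directly with expenditure since P cancels).
Midpoint %ΔQ = (4198.32 − 6378.40)/5288.36 = -0.41224; midpoint %ΔI = (102860 − 74400)/88630 = 0.32111.
η = -0.41224 / 0.32111 = -1.284.

-1.284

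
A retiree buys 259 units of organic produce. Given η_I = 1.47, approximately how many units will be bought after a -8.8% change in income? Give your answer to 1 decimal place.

%ΔQ ≈ η × %ΔI = 1.47 × (-8.8%) = -12.936%.
New Q ≈ 259 × (1 − 0.12936) = 225.5.

225.5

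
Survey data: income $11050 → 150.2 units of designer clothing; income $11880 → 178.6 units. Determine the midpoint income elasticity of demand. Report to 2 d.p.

2.39

ΔQ = 178.6 − 150.2 = 28.4; midpoint Q̄ = (150.2 + 178.6)/2 = 164.4.
ΔI = 11880 − 11050 = 830; midpoint Ī = (11050 + 11880)/2 = 11465.
η = (ΔQ/Q̄) ÷ (ΔI/Ī) = (28.4/164.4) ÷ (830/11465) = 2.39.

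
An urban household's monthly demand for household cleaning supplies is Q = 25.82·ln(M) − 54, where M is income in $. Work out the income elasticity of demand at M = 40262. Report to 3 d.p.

0.117

At M = 40262: Q = 219.774.
dQ/dM = 25.82/M = 0.000641299 at this income.
η = (dQ/dM)·(M/Q) = 0.000641299 × (40262/219.774) = 0.117.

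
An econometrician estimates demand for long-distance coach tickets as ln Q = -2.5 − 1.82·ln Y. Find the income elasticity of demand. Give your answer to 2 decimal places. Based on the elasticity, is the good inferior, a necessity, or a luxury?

In a log-linear demand, the coefficient on ln Y is the income elasticity.
So η = -1.82.
η < 0 ⇒ inferior good.

-1.82 (inferior good)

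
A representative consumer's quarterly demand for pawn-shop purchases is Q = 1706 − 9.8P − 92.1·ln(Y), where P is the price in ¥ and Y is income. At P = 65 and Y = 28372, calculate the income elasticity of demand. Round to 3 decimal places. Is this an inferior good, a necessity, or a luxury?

At P = 65, Y = 28372: Q = 124.684.
Holding P constant, ∂Q/∂Y = -92.1/Y = -0.00324616.
η_Y = (∂Q/∂Y)·(Y/Q) = -0.00324616 × (28372/124.684) = -0.739.
Since η < 0, this is an inferior good.

-0.739 (inferior good)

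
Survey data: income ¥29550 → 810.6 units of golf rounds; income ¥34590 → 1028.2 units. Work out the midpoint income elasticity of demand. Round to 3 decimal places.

ΔQ = 1028.2 − 810.6 = 217.6; midpoint Q̄ = (810.6 + 1028.2)/2 = 919.4.
ΔI = 34590 − 29550 = 5040; midpoint Ī = (29550 + 34590)/2 = 32070.
η = (ΔQ/Q̄) ÷ (ΔI/Ī) = (217.6/919.4) ÷ (5040/32070) = 1.506.

1.506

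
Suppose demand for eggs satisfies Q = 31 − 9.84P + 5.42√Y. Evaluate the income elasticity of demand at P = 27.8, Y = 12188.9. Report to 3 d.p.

At P = 27.8, Y = 12188.9: Q = 355.834.
Holding P constant, ∂Q/∂Y = 5.42/(2√Y) = 0.0245464.
η_Y = (∂Q/∂Y)·(Y/Q) = 0.0245464 × (12188.9/355.834) = 0.841.

0.841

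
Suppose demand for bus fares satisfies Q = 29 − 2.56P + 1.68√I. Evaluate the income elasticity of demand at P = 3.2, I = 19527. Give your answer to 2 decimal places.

0.46

At P = 3.2, I = 19527: Q = 255.570.
Holding P constant, ∂Q/∂I = 1.68/(2√I) = 0.0060112.
η_I = (∂Q/∂I)·(I/Q) = 0.0060112 × (19527/255.570) = 0.46.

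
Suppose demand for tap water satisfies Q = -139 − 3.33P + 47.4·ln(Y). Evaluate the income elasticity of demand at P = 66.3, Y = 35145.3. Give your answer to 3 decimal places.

0.348

At P = 66.3, Y = 35145.3: Q = 136.368.
Holding P constant, ∂Q/∂Y = 47.4/Y = 0.00134869.
η_Y = (∂Q/∂Y)·(Y/Q) = 0.00134869 × (35145.3/136.368) = 0.348.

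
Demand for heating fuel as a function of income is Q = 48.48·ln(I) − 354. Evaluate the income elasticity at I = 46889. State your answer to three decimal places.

At I = 46889: Q = 167.429.
dQ/dI = 48.48/I = 0.00103393 at this income.
η = (dQ/dI)·(I/Q) = 0.00103393 × (46889/167.429) = 0.290.

0.290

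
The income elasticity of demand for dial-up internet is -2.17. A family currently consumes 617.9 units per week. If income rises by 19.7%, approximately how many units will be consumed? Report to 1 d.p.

%ΔQ ≈ η × %ΔI = -2.17 × 19.7% = -42.749%.
New Q ≈ 617.9 × (1 − 0.42749) = 353.8.

353.8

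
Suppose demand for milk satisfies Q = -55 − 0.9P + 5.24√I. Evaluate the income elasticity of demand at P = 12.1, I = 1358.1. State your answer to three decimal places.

At P = 12.1, I = 1358.1: Q = 127.217.
Holding P constant, ∂Q/∂I = 5.24/(2√I) = 0.0710944.
η_I = (∂Q/∂I)·(I/Q) = 0.0710944 × (1358.1/127.217) = 0.759.

0.759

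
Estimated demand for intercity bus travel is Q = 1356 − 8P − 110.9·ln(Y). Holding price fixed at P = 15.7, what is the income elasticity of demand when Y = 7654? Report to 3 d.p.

At P = 15.7, Y = 7654: Q = 238.623.
Holding P constant, ∂Q/∂Y = -110.9/Y = -0.0144892.
η_Y = (∂Q/∂Y)·(Y/Q) = -0.0144892 × (7654/238.623) = -0.465.

-0.465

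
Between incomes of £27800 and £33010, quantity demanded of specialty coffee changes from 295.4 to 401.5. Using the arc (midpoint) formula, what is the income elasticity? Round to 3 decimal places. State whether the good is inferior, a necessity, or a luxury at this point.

1.777 (luxury)

ΔQ = 401.5 − 295.4 = 106.1; midpoint Q̄ = (295.4 + 401.5)/2 = 348.45.
ΔI = 33010 − 27800 = 5210; midpoint Ī = (27800 + 33010)/2 = 30405.
η = (ΔQ/Q̄) ÷ (ΔI/Ī) = (106.1/348.45) ÷ (5210/30405) = 1.777.
η > 1 ⇒ luxury.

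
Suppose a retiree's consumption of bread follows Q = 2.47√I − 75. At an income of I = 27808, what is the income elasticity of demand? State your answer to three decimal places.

0.611

At I = 27808: Q = 336.891.
dQ/dI = 2.47/(2√I) = 0.00740597 at this income.
η = (dQ/dI)·(I/Q) = 0.00740597 × (27808/336.891) = 0.611.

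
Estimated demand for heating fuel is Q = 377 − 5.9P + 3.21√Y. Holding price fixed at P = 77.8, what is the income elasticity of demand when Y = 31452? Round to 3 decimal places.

0.584

At P = 77.8, Y = 31452: Q = 487.264.
Holding P constant, ∂Q/∂Y = 3.21/(2√Y) = 0.00905005.
η_Y = (∂Q/∂Y)·(Y/Q) = 0.00905005 × (31452/487.264) = 0.584.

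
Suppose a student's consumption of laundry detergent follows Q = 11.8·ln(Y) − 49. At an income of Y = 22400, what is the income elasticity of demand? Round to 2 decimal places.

0.17

At Y = 22400: Q = 69.198.
dQ/dY = 11.8/Y = 0.000526786 at this income.
η = (dQ/dY)·(Y/Q) = 0.000526786 × (22400/69.198) = 0.17.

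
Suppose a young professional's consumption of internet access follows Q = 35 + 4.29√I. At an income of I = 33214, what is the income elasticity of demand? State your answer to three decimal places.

At I = 33214: Q = 816.840.
dQ/dI = 4.29/(2√I) = 0.0117697 at this income.
η = (dQ/dI)·(I/Q) = 0.0117697 × (33214/816.840) = 0.479.

0.479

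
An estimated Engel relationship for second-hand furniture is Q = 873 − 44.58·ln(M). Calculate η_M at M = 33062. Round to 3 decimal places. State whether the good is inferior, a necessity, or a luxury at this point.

At M = 33062: Q = 409.094.
dQ/dM = -44.58/M = -0.00134838 at this income.
η = (dQ/dM)·(M/Q) = -0.00134838 × (33062/409.094) = -0.109.
Since η < 0, the good is an inferior good.

-0.109 (inferior good)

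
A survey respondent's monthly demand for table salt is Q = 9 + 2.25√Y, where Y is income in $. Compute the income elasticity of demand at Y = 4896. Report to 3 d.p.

0.473

At Y = 4896: Q = 166.436.
dQ/dY = 2.25/(2√Y) = 0.016078 at this income.
η = (dQ/dY)·(Y/Q) = 0.016078 × (4896/166.436) = 0.473.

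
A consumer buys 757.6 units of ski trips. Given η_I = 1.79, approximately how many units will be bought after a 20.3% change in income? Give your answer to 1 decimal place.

1032.9

%ΔQ ≈ η × %ΔI = 1.79 × 20.3% = 36.337%.
New Q ≈ 757.6 × (1 + 0.36337) = 1032.9.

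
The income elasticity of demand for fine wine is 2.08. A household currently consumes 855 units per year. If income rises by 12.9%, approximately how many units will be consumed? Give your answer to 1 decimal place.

1084.4

%ΔQ ≈ η × %ΔI = 2.08 × 12.9% = 26.832%.
New Q ≈ 855 × (1 + 0.26832) = 1084.4.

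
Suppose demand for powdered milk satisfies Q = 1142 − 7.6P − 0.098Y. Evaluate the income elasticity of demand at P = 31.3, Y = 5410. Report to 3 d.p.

-1.418

At P = 31.3, Y = 5410: Q = 373.940.
Holding P constant, ∂Q/∂Y = −0.098.
η_Y = (∂Q/∂Y)·(Y/Q) = -0.098 × (5410/373.940) = -1.418.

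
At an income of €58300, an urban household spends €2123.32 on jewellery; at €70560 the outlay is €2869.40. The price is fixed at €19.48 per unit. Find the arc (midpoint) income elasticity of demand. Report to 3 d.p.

With a constant price, Q₁ = 2123.32/19.48 = 109.000 and Q₂ = 2869.40/19.48 = 147.300 (equivalently, work directly with expenditure since P cancels).
Midpoint %ΔQ = (2869.40 − 2123.32)/2496.36 = 0.29887; midpoint %ΔI = (70560 − 58300)/64430 = 0.19028.
η = 0.29887 / 0.19028 = 1.571.

1.571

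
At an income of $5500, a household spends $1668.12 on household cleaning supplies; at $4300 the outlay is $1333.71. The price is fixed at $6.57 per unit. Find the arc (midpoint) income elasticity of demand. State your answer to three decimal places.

With a constant price, Q₁ = 1668.12/6.57 = 253.900 and Q₂ = 1333.71/6.57 = 203.000 (equivalently, work directly with expenditure since P cancels).
Midpoint %ΔQ = (1333.71 − 1668.12)/1500.92 = -0.22280; midpoint %ΔI = (4300 − 5500)/4900 = -0.24490.
η = -0.22280 / -0.24490 = 0.910.

0.910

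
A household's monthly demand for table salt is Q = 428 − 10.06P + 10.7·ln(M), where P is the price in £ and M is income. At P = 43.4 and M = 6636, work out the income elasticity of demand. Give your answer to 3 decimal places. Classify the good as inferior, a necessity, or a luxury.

0.125 (necessity)

At P = 43.4, M = 6636: Q = 85.559.
Holding P constant, ∂Q/∂M = 10.7/M = 0.00161242.
η_M = (∂Q/∂M)·(M/Q) = 0.00161242 × (6636/85.559) = 0.125.
Since 0 < η < 1, this is a necessity.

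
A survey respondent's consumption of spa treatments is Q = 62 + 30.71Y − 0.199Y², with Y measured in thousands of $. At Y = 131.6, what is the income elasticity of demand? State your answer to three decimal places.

At Y = 131.6: Q = 657.0426.
dQ/dY = 30.71 − 0.398Y = -21.66680.
η = (dQ/dY)·(Y/Q) = -21.66680 × (131.6/657.0426) = -4.340.

-4.340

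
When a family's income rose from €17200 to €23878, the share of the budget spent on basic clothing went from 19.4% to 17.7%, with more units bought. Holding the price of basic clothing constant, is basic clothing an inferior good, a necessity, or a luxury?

Quantity rises but the budget share falls as income rises, so 0 < η < 1.

necessity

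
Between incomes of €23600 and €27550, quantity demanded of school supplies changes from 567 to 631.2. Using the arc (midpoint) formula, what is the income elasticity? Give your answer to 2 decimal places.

0.69

ΔQ = 631.2 − 567 = 64.2; midpoint Q̄ = (567 + 631.2)/2 = 599.1.
ΔI = 27550 − 23600 = 3950; midpoint Ī = (23600 + 27550)/2 = 25575.
η = (ΔQ/Q̄) ÷ (ΔI/Ī) = (64.2/599.1) ÷ (3950/25575) = 0.69.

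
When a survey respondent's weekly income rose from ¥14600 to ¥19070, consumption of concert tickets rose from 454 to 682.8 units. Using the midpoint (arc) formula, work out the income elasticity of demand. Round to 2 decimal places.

ΔQ = 682.8 − 454 = 228.8; midpoint Q̄ = (454 + 682.8)/2 = 568.4.
ΔI = 19070 − 14600 = 4470; midpoint Ī = (14600 + 19070)/2 = 16835.
η = (ΔQ/Q̄) ÷ (ΔI/Ī) = (228.8/568.4) ÷ (4470/16835) = 1.52.

1.52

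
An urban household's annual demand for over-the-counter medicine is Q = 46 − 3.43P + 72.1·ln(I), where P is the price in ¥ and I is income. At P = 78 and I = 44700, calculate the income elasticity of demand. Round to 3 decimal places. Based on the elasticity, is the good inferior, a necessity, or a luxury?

0.131 (necessity)

At P = 78, I = 44700: Q = 550.487.
Holding P constant, ∂Q/∂I = 72.1/I = 0.00161298.
η_I = (∂Q/∂I)·(I/Q) = 0.00161298 × (44700/550.487) = 0.131.
Since 0 < η < 1, this is a necessity.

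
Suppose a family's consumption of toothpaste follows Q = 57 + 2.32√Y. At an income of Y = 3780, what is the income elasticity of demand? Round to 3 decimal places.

0.357

At Y = 3780: Q = 199.638.
dQ/dY = 2.32/(2√Y) = 0.0188674 at this income.
η = (dQ/dY)·(Y/Q) = 0.0188674 × (3780/199.638) = 0.357.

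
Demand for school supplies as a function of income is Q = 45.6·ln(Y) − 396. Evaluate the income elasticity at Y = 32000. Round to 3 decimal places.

At Y = 32000: Q = 77.031.
dQ/dY = 45.6/Y = 0.001425 at this income.
η = (dQ/dY)·(Y/Q) = 0.001425 × (32000/77.031) = 0.592.

0.592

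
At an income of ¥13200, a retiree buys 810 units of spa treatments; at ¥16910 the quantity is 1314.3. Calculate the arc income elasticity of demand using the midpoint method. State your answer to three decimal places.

ΔQ = 1314.3 − 810 = 504.3; midpoint Q̄ = (810 + 1314.3)/2 = 1062.15.
ΔI = 16910 − 13200 = 3710; midpoint Ī = (13200 + 16910)/2 = 15055.
η = (ΔQ/Q̄) ÷ (ΔI/Ī) = (504.3/1062.15) ÷ (3710/15055) = 1.927.

1.927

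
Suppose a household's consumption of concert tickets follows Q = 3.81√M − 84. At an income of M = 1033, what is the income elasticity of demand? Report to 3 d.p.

At M = 1033: Q = 38.455.
dQ/dM = 3.81/(2√M) = 0.0592714 at this income.
η = (dQ/dM)·(M/Q) = 0.0592714 × (1033/38.455) = 1.592.

1.592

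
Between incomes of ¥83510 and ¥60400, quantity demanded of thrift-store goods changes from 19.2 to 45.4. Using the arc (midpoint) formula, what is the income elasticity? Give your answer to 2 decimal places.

-2.53

ΔQ = 45.4 − 19.2 = 26.2; midpoint Q̄ = (19.2 + 45.4)/2 = 32.3.
ΔI = 60400 − 83510 = -23110; midpoint Ī = (83510 + 60400)/2 = 71955.
η = (ΔQ/Q̄) ÷ (ΔI/Ī) = (26.2/32.3) ÷ (-23110/71955) = -2.53.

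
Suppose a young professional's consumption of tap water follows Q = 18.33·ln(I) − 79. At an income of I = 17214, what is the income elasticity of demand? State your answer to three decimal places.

0.184

At I = 17214: Q = 99.781.
dQ/dI = 18.33/I = 0.00106483 at this income.
η = (dQ/dI)·(I/Q) = 0.00106483 × (17214/99.781) = 0.184.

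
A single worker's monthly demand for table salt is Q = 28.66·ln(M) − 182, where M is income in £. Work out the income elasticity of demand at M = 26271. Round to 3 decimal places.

At M = 26271: Q = 109.650.
dQ/dM = 28.66/M = 0.00109094 at this income.
η = (dQ/dM)·(M/Q) = 0.00109094 × (26271/109.650) = 0.261.

0.261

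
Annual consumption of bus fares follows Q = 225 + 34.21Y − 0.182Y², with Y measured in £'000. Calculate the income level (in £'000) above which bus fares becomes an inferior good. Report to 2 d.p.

dQ/dY = 34.21 − 0.364Y.
The good is inferior where dQ/dY < 0. Setting dQ/dY = 0 gives Y = 34.21 / 0.364 = 93.98.

93.98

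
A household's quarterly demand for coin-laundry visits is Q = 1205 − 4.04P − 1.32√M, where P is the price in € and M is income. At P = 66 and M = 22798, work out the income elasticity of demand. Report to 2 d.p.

At P = 66, M = 22798: Q = 739.053.
Holding P constant, ∂Q/∂M = -1.32/(2√M) = -0.00437115.
η_M = (∂Q/∂M)·(M/Q) = -0.00437115 × (22798/739.053) = -0.13.

-0.13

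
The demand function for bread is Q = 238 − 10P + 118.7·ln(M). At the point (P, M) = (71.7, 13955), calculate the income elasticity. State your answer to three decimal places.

0.182

At P = 71.7, M = 13955: Q = 653.825.
Holding P constant, ∂Q/∂M = 118.7/M = 0.00850591.
η_M = (∂Q/∂M)·(M/Q) = 0.00850591 × (13955/653.825) = 0.182.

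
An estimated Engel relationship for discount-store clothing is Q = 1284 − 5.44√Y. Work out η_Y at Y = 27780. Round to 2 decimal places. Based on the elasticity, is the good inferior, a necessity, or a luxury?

At Y = 27780: Q = 377.297.
dQ/dY = -5.44/(2√Y) = -0.0163193 at this income.
η = (dQ/dY)·(Y/Q) = -0.0163193 × (27780/377.297) = -1.20.
Since η < 0, the good is an inferior good.

-1.20 (inferior good)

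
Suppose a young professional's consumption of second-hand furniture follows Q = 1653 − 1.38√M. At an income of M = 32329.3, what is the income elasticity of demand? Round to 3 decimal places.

-0.088

At M = 32329.3: Q = 1404.871.
dQ/dM = -1.38/(2√M) = -0.00383752 at this income.
η = (dQ/dM)·(M/Q) = -0.00383752 × (32329.3/1404.871) = -0.088.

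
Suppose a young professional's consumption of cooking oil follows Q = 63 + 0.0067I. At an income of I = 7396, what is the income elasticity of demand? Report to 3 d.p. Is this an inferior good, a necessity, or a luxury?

0.440 (necessity)

At I = 7396: Q = 112.553.
dQ/dI = 0.0067.
η = (dQ/dI)·(I/Q) = 0.0067 × (7396/112.553) = 0.440.
Since 0 < η < 1, the good is a necessity.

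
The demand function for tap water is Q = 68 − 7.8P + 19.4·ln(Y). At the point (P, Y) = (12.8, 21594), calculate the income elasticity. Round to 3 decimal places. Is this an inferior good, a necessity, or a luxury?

At P = 12.8, Y = 21594: Q = 161.775.
Holding P constant, ∂Q/∂Y = 19.4/Y = 0.000898398.
η_Y = (∂Q/∂Y)·(Y/Q) = 0.000898398 × (21594/161.775) = 0.120.
Since 0 < η < 1, this is a necessity.

0.120 (necessity)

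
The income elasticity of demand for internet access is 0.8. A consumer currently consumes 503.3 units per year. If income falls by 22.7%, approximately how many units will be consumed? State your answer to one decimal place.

%ΔQ ≈ η × %ΔI = 0.8 × (-22.7%) = -18.16%.
New Q ≈ 503.3 × (1 − 0.1816) = 411.9.

411.9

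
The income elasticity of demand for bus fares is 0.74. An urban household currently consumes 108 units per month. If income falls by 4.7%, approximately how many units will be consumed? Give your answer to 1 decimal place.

104.2

%ΔQ ≈ η × %ΔI = 0.74 × (-4.7%) = -3.478%.
New Q ≈ 108 × (1 − 0.03478) = 104.2.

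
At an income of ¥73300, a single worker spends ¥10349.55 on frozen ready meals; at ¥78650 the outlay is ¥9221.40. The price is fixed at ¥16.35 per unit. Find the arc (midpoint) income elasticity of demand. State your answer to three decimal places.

-1.637

With a constant price, Q₁ = 10349.55/16.35 = 633.000 and Q₂ = 9221.40/16.35 = 564.000 (equivalently, work directly with expenditure since P cancels).
Midpoint %ΔQ = (9221.40 − 10349.55)/9785.47 = -0.11529; midpoint %ΔI = (78650 − 73300)/75975 = 0.07042.
η = -0.11529 / 0.07042 = -1.637.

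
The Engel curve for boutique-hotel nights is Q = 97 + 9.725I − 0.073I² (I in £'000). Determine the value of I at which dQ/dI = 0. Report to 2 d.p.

dQ/dI = 9.725 − 0.146I.
The good is inferior where dQ/dI < 0. Setting dQ/dI = 0 gives I = 9.725 / 0.146 = 66.61.

66.61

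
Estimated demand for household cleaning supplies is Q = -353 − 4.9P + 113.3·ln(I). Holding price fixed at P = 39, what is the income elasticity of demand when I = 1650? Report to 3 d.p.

At P = 39, I = 1650: Q = 295.287.
Holding P constant, ∂Q/∂I = 113.3/I = 0.0686667.
η_I = (∂Q/∂I)·(I/Q) = 0.0686667 × (1650/295.287) = 0.384.

0.384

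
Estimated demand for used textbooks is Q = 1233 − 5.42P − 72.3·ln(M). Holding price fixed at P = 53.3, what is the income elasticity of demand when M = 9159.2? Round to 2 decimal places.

-0.25

At P = 53.3, M = 9159.2: Q = 284.556.
Holding P constant, ∂Q/∂M = -72.3/M = -0.0078937.
η_M = (∂Q/∂M)·(M/Q) = -0.0078937 × (9159.2/284.556) = -0.25.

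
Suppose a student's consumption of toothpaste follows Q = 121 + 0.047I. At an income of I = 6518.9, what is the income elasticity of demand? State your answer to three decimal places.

At I = 6518.9: Q = 427.388.
dQ/dI = 0.047.
η = (dQ/dI)·(I/Q) = 0.047 × (6518.9/427.388) = 0.717.

0.717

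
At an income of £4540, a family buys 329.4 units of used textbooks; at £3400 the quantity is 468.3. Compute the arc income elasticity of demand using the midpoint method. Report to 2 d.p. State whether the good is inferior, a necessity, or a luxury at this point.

-1.21 (inferior good)

ΔQ = 468.3 − 329.4 = 138.9; midpoint Q̄ = (329.4 + 468.3)/2 = 398.85.
ΔI = 3400 − 4540 = -1140; midpoint Ī = (4540 + 3400)/2 = 3970.
η = (ΔQ/Q̄) ÷ (ΔI/Ī) = (138.9/398.85) ÷ (-1140/3970) = -1.21.
η < 0 ⇒ inferior good.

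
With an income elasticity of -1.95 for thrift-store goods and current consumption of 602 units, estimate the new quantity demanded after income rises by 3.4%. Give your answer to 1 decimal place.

%ΔQ ≈ η × %ΔI = -1.95 × 3.4% = -6.63%.
New Q ≈ 602 × (1 − 0.0663) = 562.1.

562.1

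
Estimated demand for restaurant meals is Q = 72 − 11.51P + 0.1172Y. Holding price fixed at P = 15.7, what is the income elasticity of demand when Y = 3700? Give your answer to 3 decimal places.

At P = 15.7, Y = 3700: Q = 324.933.
Holding P constant, ∂Q/∂Y = 0.1172.
η_Y = (∂Q/∂Y)·(Y/Q) = 0.1172 × (3700/324.933) = 1.335.

1.335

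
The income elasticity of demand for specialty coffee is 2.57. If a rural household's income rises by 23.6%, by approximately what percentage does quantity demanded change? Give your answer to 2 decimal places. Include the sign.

%ΔQ ≈ η × %ΔI = 2.57 × 23.6% = 60.65%.

60.65%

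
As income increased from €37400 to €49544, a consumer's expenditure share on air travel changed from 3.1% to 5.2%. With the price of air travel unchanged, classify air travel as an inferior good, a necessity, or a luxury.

The budget share rises as income rises, so η > 1.

luxury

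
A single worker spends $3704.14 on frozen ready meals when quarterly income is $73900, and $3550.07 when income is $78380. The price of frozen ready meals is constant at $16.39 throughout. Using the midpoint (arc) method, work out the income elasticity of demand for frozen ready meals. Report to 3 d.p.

With a constant price, Q₁ = 3704.14/16.39 = 226.000 and Q₂ = 3550.07/16.39 = 216.600 (equivalently, work directly with expenditure since P cancels).
Midpoint %ΔQ = (3550.07 − 3704.14)/3627.11 = -0.04248; midpoint %ΔI = (78380 − 73900)/76140 = 0.05884.
η = -0.04248 / 0.05884 = -0.722.

-0.722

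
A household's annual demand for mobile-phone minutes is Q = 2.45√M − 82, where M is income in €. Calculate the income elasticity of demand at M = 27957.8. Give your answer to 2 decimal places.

At M = 27957.8: Q = 327.654.
dQ/dM = 2.45/(2√M) = 0.0073263 at this income.
η = (dQ/dM)·(M/Q) = 0.0073263 × (27957.8/327.654) = 0.63.

0.63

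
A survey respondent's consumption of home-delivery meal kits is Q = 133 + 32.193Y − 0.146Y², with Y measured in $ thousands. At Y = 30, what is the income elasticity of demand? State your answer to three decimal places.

At Y = 30: Q = 967.3900.
dQ/dY = 32.193 − 0.292Y = 23.43300.
η = (dQ/dY)·(Y/Q) = 23.43300 × (30/967.3900) = 0.727.

0.727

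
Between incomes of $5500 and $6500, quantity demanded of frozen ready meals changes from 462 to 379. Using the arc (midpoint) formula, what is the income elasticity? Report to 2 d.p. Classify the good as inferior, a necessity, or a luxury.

-1.18 (inferior good)

ΔQ = 379 − 462 = -83; midpoint Q̄ = (462 + 379)/2 = 420.5.
ΔI = 6500 − 5500 = 1000; midpoint Ī = (5500 + 6500)/2 = 6000.
η = (ΔQ/Q̄) ÷ (ΔI/Ī) = (-83/420.5) ÷ (1000/6000) = -1.18.
η < 0 ⇒ inferior good.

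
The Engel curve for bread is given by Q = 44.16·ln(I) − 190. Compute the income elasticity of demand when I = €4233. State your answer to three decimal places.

At I = 4233: Q = 178.765.
dQ/dI = 44.16/I = 0.0104323 at this income.
η = (dQ/dI)·(I/Q) = 0.0104323 × (4233/178.765) = 0.247.

0.247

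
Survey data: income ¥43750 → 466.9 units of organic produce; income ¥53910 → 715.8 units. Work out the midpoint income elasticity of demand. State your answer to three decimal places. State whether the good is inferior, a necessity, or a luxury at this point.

2.023 (luxury)

ΔQ = 715.8 − 466.9 = 248.9; midpoint Q̄ = (466.9 + 715.8)/2 = 591.35.
ΔI = 53910 − 43750 = 10160; midpoint Ī = (43750 + 53910)/2 = 48830.
η = (ΔQ/Q̄) ÷ (ΔI/Ī) = (248.9/591.35) ÷ (10160/48830) = 2.023.
η > 1 ⇒ luxury.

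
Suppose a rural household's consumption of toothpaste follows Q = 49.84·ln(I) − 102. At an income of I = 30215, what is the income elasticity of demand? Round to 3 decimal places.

0.121

At I = 30215: Q = 412.154.
dQ/dI = 49.84/I = 0.00164951 at this income.
η = (dQ/dI)·(I/Q) = 0.00164951 × (30215/412.154) = 0.121.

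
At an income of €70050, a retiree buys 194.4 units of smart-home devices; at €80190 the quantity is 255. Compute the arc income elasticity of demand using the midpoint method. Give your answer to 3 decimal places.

1.998

ΔQ = 255 − 194.4 = 60.6; midpoint Q̄ = (194.4 + 255)/2 = 224.7.
ΔI = 80190 − 70050 = 10140; midpoint Ī = (70050 + 80190)/2 = 75120.
η = (ΔQ/Q̄) ÷ (ΔI/Ī) = (60.6/224.7) ÷ (10140/75120) = 1.998.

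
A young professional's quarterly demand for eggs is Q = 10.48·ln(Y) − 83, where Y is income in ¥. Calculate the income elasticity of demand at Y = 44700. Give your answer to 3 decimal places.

0.359

At Y = 44700: Q = 29.217.
dQ/dY = 10.48/Y = 0.000234452 at this income.
η = (dQ/dY)·(Y/Q) = 0.000234452 × (44700/29.217) = 0.359.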